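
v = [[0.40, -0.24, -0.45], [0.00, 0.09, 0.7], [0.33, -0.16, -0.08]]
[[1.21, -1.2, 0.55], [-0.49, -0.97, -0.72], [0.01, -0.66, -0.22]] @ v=[[0.67, -0.49, -1.43], [-0.43, 0.15, -0.4], [-0.07, -0.03, -0.45]]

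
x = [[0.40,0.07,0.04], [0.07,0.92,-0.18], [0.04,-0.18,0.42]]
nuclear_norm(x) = 1.74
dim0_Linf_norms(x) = [0.4, 0.92, 0.42]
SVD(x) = [[-0.09, 0.79, -0.6], [-0.95, 0.11, 0.29], [0.3, 0.60, 0.74]] @ diag([0.9831721508078078, 0.4399700990203955, 0.3168577501717968]) @ [[-0.09, -0.95, 0.3],[0.79, 0.11, 0.60],[-0.6, 0.29, 0.74]]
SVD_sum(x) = [[0.01, 0.09, -0.03], [0.09, 0.89, -0.28], [-0.03, -0.28, 0.09]] + [[0.28, 0.04, 0.21],[0.04, 0.01, 0.03],[0.21, 0.03, 0.16]] + [[0.12, -0.06, -0.14], [-0.06, 0.03, 0.07], [-0.14, 0.07, 0.17]]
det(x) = 0.14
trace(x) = 1.74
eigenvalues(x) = [0.32, 0.44, 0.98]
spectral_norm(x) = 0.98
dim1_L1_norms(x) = [0.51, 1.17, 0.64]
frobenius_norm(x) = 1.12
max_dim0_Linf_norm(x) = 0.92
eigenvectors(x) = [[-0.60,0.79,-0.09], [0.29,0.11,-0.95], [0.74,0.60,0.3]]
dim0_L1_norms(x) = [0.51, 1.17, 0.64]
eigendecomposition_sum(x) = [[0.12, -0.06, -0.14], [-0.06, 0.03, 0.07], [-0.14, 0.07, 0.17]] + [[0.28, 0.04, 0.21], [0.04, 0.01, 0.03], [0.21, 0.03, 0.16]] + [[0.01,0.09,-0.03], [0.09,0.89,-0.28], [-0.03,-0.28,0.09]]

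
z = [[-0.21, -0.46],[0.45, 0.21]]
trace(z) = 0.00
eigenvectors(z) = [[(0.71+0j), (0.71-0j)], [-0.32-0.62j, -0.32+0.62j]]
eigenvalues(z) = [0.4j, -0.4j]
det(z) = 0.16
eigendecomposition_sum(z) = [[-0.10+0.20j, -0.23+0.00j],[(0.23-0j), (0.1+0.2j)]] + [[(-0.1-0.2j), (-0.23-0j)],[(0.23+0j), (0.1-0.2j)]]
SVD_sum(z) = [[-0.33, -0.34], [0.32, 0.33]] + [[0.12, -0.12], [0.13, -0.12]]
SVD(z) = [[-0.72, 0.7], [0.70, 0.72]] @ diag([0.6650595153759999, 0.244940484624]) @ [[0.70, 0.72],[0.72, -0.70]]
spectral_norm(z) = 0.67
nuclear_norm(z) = 0.91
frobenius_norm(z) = 0.71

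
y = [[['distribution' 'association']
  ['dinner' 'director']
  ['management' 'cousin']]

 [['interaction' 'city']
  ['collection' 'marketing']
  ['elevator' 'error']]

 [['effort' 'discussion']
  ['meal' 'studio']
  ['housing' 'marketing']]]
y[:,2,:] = [['management', 'cousin'], ['elevator', 'error'], ['housing', 'marketing']]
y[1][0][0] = 'interaction'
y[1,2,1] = 'error'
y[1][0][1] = 'city'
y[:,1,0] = ['dinner', 'collection', 'meal']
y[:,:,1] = [['association', 'director', 'cousin'], ['city', 'marketing', 'error'], ['discussion', 'studio', 'marketing']]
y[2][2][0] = 'housing'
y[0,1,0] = 'dinner'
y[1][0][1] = 'city'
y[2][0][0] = 'effort'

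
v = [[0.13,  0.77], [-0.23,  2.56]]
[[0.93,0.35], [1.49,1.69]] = v@[[2.44, -0.79], [0.80, 0.59]]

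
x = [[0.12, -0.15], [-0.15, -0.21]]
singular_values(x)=[0.27, 0.18]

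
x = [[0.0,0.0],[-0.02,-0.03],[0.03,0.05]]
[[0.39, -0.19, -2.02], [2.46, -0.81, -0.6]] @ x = [[-0.06,  -0.1], [-0.0,  -0.01]]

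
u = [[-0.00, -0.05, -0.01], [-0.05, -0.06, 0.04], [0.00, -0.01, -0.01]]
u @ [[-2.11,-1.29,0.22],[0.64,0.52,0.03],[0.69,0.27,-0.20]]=[[-0.04, -0.03, 0.00], [0.09, 0.04, -0.02], [-0.01, -0.01, 0.0]]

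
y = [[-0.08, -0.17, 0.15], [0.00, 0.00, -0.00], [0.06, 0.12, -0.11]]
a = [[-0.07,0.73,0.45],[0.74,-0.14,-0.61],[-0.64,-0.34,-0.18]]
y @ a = [[-0.22, -0.09, 0.04],[0.00, 0.0, 0.00],[0.16, 0.06, -0.03]]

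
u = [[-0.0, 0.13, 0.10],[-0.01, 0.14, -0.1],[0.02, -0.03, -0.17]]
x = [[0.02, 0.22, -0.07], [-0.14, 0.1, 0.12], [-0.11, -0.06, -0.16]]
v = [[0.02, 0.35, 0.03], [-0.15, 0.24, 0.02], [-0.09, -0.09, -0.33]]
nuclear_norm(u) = 0.43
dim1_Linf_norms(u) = [0.13, 0.14, 0.17]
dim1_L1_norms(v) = [0.4, 0.41, 0.51]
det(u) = -0.00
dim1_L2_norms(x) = [0.23, 0.21, 0.2]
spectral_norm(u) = 0.22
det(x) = -0.01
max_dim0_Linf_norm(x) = 0.22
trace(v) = -0.07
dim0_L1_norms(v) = [0.26, 0.68, 0.38]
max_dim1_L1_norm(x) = 0.36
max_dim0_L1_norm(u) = 0.37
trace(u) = -0.03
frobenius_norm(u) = 0.29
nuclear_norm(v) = 0.91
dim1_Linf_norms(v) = [0.35, 0.24, 0.33]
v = x + u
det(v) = -0.02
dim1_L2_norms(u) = [0.16, 0.17, 0.17]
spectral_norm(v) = 0.46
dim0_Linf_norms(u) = [0.02, 0.14, 0.17]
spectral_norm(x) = 0.25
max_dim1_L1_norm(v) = 0.51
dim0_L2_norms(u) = [0.02, 0.19, 0.22]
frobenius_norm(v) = 0.57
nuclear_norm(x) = 0.64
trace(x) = -0.04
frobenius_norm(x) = 0.37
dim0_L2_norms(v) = [0.18, 0.43, 0.33]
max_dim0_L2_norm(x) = 0.25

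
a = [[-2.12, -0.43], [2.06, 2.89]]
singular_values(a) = [3.94, 1.33]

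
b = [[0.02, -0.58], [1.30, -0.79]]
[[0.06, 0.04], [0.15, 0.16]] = b@[[0.05, 0.09], [-0.11, -0.06]]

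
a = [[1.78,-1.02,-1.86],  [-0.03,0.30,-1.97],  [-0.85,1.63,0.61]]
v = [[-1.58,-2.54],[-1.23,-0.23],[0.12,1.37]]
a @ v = [[-1.78, -6.83], [-0.56, -2.69], [-0.59, 2.62]]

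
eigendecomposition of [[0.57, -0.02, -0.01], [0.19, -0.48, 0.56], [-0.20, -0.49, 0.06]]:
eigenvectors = [[(0.94+0j),-0.01-0.02j,(-0.01+0.02j)],[-0.02+0.00j,-0.73+0.00j,(-0.73-0j)],[(-0.35+0j),-0.35-0.59j,(-0.35+0.59j)]]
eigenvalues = [(0.57+0j), (-0.21+0.45j), (-0.21-0.45j)]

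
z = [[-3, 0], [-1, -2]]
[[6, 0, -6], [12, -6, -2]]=z @ [[-2, 0, 2], [-5, 3, 0]]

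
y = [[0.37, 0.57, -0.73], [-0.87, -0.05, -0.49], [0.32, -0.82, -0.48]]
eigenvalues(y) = [(0.42+0.91j), (0.42-0.91j), (-1+0j)]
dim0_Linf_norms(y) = [0.87, 0.82, 0.73]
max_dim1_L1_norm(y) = 1.67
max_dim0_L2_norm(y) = 1.0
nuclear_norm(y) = 3.00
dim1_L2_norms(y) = [1.0, 1.0, 1.0]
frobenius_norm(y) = 1.73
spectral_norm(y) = 1.00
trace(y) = -0.16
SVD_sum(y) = [[-0.15, 0.18, -0.01], [-0.33, 0.41, -0.02], [0.52, -0.64, 0.02]] + [[-0.09, -0.09, -0.55], [-0.10, -0.10, -0.60], [-0.09, -0.09, -0.54]] + [[0.6, 0.48, -0.18], [-0.44, -0.36, 0.13], [-0.11, -0.09, 0.03]]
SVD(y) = [[-0.23, 0.56, -0.8], [-0.52, 0.62, 0.59], [0.82, 0.55, 0.15]] @ diag([1.0030961162542624, 1.0020717383689797, 0.9945101370613503]) @ [[0.63, -0.78, 0.03], [-0.16, -0.16, -0.97], [-0.76, -0.61, 0.22]]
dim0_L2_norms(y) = [1.0, 1.0, 1.0]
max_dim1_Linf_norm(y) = 0.87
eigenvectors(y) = [[(-0.69+0j), (-0.69-0j), 0.18+0.00j], [(0.07-0.57j), 0.07+0.57j, 0.58+0.00j], [(0.11+0.42j), 0.11-0.42j, (0.8+0j)]]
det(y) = -1.00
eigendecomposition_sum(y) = [[0.20+0.44j, 0.34-0.22j, (-0.29+0.06j)],[-0.38+0.12j, (0.14+0.3j), -0.01-0.25j],[(0.23-0.19j), (-0.18-0.17j), (0.08+0.17j)]] + [[0.20-0.44j, 0.34+0.22j, (-0.29-0.06j)],[-0.38-0.12j, (0.14-0.3j), -0.01+0.25j],[(0.23+0.19j), -0.18+0.17j, 0.08-0.17j]] + [[-0.03-0.00j,(-0.11+0j),-0.15-0.00j], [(-0.1-0j),-0.33+0.00j,(-0.46-0j)], [(-0.14-0j),-0.46+0.00j,(-0.63-0j)]]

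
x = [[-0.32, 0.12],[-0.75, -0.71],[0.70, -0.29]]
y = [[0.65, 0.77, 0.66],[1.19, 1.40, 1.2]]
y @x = [[-0.32, -0.66], [-0.59, -1.20]]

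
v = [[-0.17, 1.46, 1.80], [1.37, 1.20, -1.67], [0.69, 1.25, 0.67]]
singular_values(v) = [2.75, 2.52, 0.28]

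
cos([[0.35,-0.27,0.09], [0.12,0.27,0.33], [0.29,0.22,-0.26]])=[[0.94, 0.07, 0.04], [-0.08, 0.94, -0.01], [-0.03, 0.04, 0.92]]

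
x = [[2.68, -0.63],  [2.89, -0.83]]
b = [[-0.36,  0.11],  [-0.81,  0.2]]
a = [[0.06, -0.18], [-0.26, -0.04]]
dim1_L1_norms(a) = [0.24, 0.3]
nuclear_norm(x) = 4.17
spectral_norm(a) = 0.27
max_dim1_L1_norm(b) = 1.01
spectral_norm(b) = 0.92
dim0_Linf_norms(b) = [0.81, 0.2]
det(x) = -0.40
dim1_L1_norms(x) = [3.31, 3.72]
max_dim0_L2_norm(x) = 3.94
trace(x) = 1.85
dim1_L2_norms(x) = [2.75, 3.01]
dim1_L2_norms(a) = [0.19, 0.26]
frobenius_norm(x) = 4.08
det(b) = 0.02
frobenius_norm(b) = 0.92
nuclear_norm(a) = 0.45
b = a @ x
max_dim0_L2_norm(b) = 0.89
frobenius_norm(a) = 0.32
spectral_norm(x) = 4.08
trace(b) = -0.16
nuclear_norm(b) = 0.93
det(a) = -0.05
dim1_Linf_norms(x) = [2.68, 2.89]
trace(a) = 0.02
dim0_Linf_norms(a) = [0.26, 0.18]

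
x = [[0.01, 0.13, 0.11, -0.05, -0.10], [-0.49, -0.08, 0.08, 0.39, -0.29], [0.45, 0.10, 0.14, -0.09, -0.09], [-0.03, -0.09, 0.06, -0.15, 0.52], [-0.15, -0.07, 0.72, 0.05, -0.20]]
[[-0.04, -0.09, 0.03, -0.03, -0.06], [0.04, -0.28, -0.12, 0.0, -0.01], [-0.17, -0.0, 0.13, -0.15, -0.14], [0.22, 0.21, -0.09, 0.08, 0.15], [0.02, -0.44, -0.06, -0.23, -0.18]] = x @ [[-0.33,  0.21,  0.24,  -0.26,  -0.18],[-0.08,  0.04,  0.08,  0.13,  -0.02],[0.06,  -0.43,  -0.06,  -0.3,  -0.20],[-0.07,  -0.02,  -0.10,  -0.10,  0.01],[0.36,  0.47,  -0.17,  0.17,  0.31]]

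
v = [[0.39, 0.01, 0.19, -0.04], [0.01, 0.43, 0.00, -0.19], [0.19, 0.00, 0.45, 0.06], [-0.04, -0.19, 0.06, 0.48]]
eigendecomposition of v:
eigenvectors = [[0.63, -0.42, 0.65, 0.05], [0.31, 0.7, 0.19, -0.62], [-0.57, 0.3, 0.72, 0.26], [0.42, 0.51, -0.15, 0.74]]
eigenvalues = [0.2, 0.29, 0.61, 0.66]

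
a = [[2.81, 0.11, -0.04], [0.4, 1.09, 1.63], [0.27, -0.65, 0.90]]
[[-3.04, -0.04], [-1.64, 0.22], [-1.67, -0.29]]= a@ [[-1.12, -0.03], [0.57, 0.33], [-1.11, -0.08]]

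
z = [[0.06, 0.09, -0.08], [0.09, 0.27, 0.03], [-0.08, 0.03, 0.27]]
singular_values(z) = [0.3, 0.3, 0.0]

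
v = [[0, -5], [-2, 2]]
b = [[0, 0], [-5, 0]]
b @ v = [[0, 0], [0, 25]]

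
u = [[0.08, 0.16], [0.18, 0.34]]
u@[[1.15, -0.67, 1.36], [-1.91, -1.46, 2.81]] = [[-0.21, -0.29, 0.56], [-0.44, -0.62, 1.20]]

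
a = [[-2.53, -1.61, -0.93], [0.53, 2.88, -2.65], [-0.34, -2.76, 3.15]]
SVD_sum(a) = [[-0.18, -0.71, 0.66],  [0.70, 2.85, -2.64],  [-0.74, -3.0, 2.78]] + [[-2.35, -0.91, -1.60],[-0.1, -0.04, -0.07],[0.46, 0.18, 0.31]] + [[-0.01, 0.01, 0.01], [-0.07, 0.07, 0.06], [-0.06, 0.07, 0.05]]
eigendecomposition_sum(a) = [[-0.02, -0.20, 0.21], [0.29, 2.64, -2.86], [-0.31, -2.84, 3.07]] + [[-2.5, -1.31, -1.05], [0.23, 0.12, 0.10], [-0.04, -0.02, -0.02]] + [[-0.01, -0.10, -0.1], [0.01, 0.12, 0.11], [0.01, 0.10, 0.09]]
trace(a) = 3.50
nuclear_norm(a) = 9.01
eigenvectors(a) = [[0.05, -1.00, -0.56], [-0.68, 0.09, 0.64], [0.73, -0.02, 0.53]]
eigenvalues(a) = [5.69, -2.39, 0.2]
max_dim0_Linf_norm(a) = 3.15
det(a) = -2.76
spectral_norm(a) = 5.82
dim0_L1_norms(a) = [3.4, 7.25, 6.73]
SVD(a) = [[-0.17, -0.98, 0.1], [0.68, -0.04, 0.73], [-0.71, 0.19, 0.67]] @ diag([5.818000914602528, 3.03939002577422, 0.15612055889056367]) @ [[0.18, 0.72, -0.67], [0.79, 0.3, 0.54], [-0.59, 0.62, 0.51]]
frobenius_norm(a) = 6.57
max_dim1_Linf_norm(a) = 3.15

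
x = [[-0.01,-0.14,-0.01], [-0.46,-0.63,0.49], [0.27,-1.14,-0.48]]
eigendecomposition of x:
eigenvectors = [[(-0.77+0j), (-0.08+0.03j), -0.08-0.03j], [0.08+0.00j, (-0.08+0.53j), (-0.08-0.53j)], [(-0.63+0j), -0.84+0.00j, (-0.84-0j)]]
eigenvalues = [(-0+0j), (-0.56+0.7j), (-0.56-0.7j)]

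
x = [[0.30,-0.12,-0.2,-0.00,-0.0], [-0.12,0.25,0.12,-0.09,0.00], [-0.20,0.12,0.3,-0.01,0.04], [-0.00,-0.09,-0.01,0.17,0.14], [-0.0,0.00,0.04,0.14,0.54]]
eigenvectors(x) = [[-0.44, 0.44, 0.38, -0.35, 0.60], [0.28, -0.38, 0.67, -0.52, -0.24], [0.49, -0.39, -0.24, -0.1, 0.74], [0.15, 0.31, -0.53, -0.74, -0.21], [0.68, 0.64, 0.26, 0.23, 0.00]]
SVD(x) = [[-0.44, -0.44, -0.38, -0.60, -0.35],[0.28, 0.38, -0.67, 0.24, -0.52],[0.49, 0.39, 0.24, -0.74, -0.10],[0.15, -0.31, 0.53, 0.21, -0.74],[0.68, -0.64, -0.26, -0.0, 0.23]] @ diag([0.5999544836423731, 0.5833275126918702, 0.2117741069392609, 0.10160455914363468, 0.06333933758286106]) @ [[-0.44, 0.28, 0.49, 0.15, 0.68],[-0.44, 0.38, 0.39, -0.31, -0.64],[-0.38, -0.67, 0.24, 0.53, -0.26],[-0.6, 0.24, -0.74, 0.21, -0.0],[-0.35, -0.52, -0.1, -0.74, 0.23]]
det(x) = 0.00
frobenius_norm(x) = 0.87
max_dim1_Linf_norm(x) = 0.54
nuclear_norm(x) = 1.56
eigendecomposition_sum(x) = [[0.12, -0.07, -0.13, -0.04, -0.18], [-0.07, 0.05, 0.08, 0.03, 0.11], [-0.13, 0.08, 0.14, 0.04, 0.2], [-0.04, 0.03, 0.04, 0.01, 0.06], [-0.18, 0.11, 0.2, 0.06, 0.28]] + [[0.11, -0.10, -0.1, 0.08, 0.16], [-0.1, 0.08, 0.09, -0.07, -0.14], [-0.10, 0.09, 0.09, -0.07, -0.15], [0.08, -0.07, -0.07, 0.06, 0.12], [0.16, -0.14, -0.15, 0.12, 0.24]] + [[0.03, 0.05, -0.02, -0.04, 0.02],[0.05, 0.10, -0.03, -0.08, 0.04],[-0.02, -0.03, 0.01, 0.03, -0.01],[-0.04, -0.08, 0.03, 0.06, -0.03],[0.02, 0.04, -0.01, -0.03, 0.01]] + [[0.01, 0.01, 0.0, 0.02, -0.00], [0.01, 0.02, 0.00, 0.02, -0.01], [0.00, 0.0, 0.0, 0.0, -0.0], [0.02, 0.02, 0.00, 0.03, -0.01], [-0.0, -0.01, -0.0, -0.01, 0.00]] + [[0.04,-0.01,0.04,-0.01,0.0], [-0.01,0.01,-0.02,0.01,-0.0], [0.04,-0.02,0.06,-0.02,0.00], [-0.01,0.01,-0.02,0.0,-0.0], [0.0,-0.00,0.0,-0.0,0.0]]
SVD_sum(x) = [[0.12, -0.07, -0.13, -0.04, -0.18], [-0.07, 0.05, 0.08, 0.03, 0.11], [-0.13, 0.08, 0.14, 0.04, 0.2], [-0.04, 0.03, 0.04, 0.01, 0.06], [-0.18, 0.11, 0.20, 0.06, 0.28]] + [[0.11, -0.1, -0.1, 0.08, 0.16], [-0.10, 0.08, 0.09, -0.07, -0.14], [-0.1, 0.09, 0.09, -0.07, -0.15], [0.08, -0.07, -0.07, 0.06, 0.12], [0.16, -0.14, -0.15, 0.12, 0.24]] + [[0.03, 0.05, -0.02, -0.04, 0.02], [0.05, 0.10, -0.03, -0.08, 0.04], [-0.02, -0.03, 0.01, 0.03, -0.01], [-0.04, -0.08, 0.03, 0.06, -0.03], [0.02, 0.04, -0.01, -0.03, 0.01]] + [[0.04, -0.01, 0.04, -0.01, 0.0], [-0.01, 0.01, -0.02, 0.01, -0.0], [0.04, -0.02, 0.06, -0.02, 0.00], [-0.01, 0.01, -0.02, 0.00, -0.00], [0.0, -0.0, 0.0, -0.0, 0.0]] + [[0.01, 0.01, 0.0, 0.02, -0.00], [0.01, 0.02, 0.0, 0.02, -0.01], [0.00, 0.0, 0.00, 0.00, -0.0], [0.02, 0.02, 0.00, 0.03, -0.01], [-0.00, -0.01, -0.00, -0.01, 0.0]]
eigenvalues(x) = [0.6, 0.58, 0.21, 0.06, 0.1]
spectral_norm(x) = 0.60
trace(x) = 1.56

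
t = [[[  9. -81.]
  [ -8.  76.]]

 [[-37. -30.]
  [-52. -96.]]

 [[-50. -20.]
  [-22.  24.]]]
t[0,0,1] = -81.0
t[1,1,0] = -52.0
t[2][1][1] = 24.0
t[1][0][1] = -30.0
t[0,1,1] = 76.0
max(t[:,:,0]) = 9.0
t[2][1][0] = -22.0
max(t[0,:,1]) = 76.0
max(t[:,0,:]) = 9.0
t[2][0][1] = -20.0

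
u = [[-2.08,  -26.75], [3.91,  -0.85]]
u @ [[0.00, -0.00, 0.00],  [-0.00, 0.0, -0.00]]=[[0.0, 0.00, 0.0], [0.00, 0.00, 0.0]]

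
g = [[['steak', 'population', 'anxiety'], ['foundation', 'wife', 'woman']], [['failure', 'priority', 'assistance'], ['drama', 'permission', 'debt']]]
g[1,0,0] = 'failure'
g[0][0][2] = 'anxiety'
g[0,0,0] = 'steak'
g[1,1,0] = 'drama'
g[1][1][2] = 'debt'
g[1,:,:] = [['failure', 'priority', 'assistance'], ['drama', 'permission', 'debt']]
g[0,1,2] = 'woman'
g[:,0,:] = [['steak', 'population', 'anxiety'], ['failure', 'priority', 'assistance']]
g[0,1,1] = 'wife'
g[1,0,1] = 'priority'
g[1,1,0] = 'drama'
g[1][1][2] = 'debt'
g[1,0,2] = 'assistance'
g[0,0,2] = 'anxiety'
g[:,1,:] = [['foundation', 'wife', 'woman'], ['drama', 'permission', 'debt']]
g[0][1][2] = 'woman'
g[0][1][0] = 'foundation'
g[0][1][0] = 'foundation'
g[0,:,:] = [['steak', 'population', 'anxiety'], ['foundation', 'wife', 'woman']]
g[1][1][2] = 'debt'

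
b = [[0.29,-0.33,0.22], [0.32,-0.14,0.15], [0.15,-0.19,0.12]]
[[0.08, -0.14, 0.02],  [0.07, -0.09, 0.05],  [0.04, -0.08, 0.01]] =b @[[0.15, -0.23, 0.29], [-0.09, 0.43, -0.06], [0.03, 0.31, -0.37]]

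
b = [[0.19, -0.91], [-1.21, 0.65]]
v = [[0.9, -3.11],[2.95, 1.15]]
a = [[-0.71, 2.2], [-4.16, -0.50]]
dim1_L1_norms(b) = [1.1, 1.86]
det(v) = 10.21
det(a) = 9.51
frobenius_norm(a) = 4.79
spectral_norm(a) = 4.22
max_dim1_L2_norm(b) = 1.37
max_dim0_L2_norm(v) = 3.32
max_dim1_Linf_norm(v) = 3.11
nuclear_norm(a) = 6.47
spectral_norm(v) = 3.35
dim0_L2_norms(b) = [1.22, 1.12]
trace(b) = 0.84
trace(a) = -1.21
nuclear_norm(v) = 6.40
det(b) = -0.98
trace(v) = 2.05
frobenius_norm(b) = 1.66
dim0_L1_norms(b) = [1.4, 1.56]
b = v + a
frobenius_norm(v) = 4.53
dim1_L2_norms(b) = [0.93, 1.37]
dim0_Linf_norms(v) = [2.95, 3.11]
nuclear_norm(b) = 2.17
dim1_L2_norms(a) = [2.31, 4.19]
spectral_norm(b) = 1.53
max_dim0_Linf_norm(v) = 3.11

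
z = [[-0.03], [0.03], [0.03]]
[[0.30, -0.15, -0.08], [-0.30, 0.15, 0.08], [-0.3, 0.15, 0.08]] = z@[[-9.86, 4.85, 2.64]]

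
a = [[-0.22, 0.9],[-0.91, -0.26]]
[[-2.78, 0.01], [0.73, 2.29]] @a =[[0.60, -2.5], [-2.24, 0.06]]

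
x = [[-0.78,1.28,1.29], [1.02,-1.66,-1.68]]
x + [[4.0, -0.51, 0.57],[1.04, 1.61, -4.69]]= [[3.22, 0.77, 1.86],[2.06, -0.05, -6.37]]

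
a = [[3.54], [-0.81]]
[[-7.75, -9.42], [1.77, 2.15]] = a @ [[-2.19,-2.66]]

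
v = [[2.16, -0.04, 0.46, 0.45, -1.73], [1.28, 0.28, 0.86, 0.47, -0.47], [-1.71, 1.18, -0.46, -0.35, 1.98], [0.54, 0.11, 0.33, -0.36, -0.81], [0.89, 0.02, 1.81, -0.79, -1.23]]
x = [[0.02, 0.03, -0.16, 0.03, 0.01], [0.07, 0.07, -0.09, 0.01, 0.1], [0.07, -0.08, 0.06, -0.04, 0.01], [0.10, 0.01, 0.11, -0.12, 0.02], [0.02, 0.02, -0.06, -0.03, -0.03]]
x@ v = [[0.38, -0.18, 0.14, 0.06, -0.4], [0.49, -0.09, 0.32, 0.01, -0.46], [-0.07, 0.04, -0.06, -0.02, 0.06], [-0.01, 0.12, 0.00, 0.04, 0.11], [0.13, -0.07, -0.01, 0.07, -0.1]]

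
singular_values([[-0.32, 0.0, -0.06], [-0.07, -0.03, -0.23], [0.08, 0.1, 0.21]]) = [0.41, 0.24, 0.05]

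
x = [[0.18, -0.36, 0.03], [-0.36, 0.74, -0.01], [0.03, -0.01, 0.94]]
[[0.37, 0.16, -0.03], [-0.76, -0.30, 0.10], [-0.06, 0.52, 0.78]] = x @ [[0.08, 0.85, -0.52], [-0.99, 0.02, -0.11], [-0.08, 0.53, 0.85]]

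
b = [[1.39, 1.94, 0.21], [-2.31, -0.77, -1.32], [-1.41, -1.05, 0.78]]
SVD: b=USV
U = [[-0.60, -0.37, 0.71], [0.68, -0.71, 0.21], [0.42, 0.61, 0.67]]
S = [3.74, 1.57, 0.78]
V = [[-0.80,-0.57,-0.18], [0.17,-0.51,0.84], [-0.57,0.64,0.51]]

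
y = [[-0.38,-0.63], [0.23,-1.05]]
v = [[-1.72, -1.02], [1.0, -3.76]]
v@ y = [[0.42, 2.15], [-1.24, 3.32]]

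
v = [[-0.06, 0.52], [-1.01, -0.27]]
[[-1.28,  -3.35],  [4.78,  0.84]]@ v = [[3.46, 0.24], [-1.14, 2.26]]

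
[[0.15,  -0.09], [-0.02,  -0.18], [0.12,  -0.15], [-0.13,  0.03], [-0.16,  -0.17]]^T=[[0.15, -0.02, 0.12, -0.13, -0.16], [-0.09, -0.18, -0.15, 0.03, -0.17]]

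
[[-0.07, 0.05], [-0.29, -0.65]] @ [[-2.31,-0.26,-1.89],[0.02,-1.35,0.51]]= [[0.16, -0.05, 0.16], [0.66, 0.95, 0.22]]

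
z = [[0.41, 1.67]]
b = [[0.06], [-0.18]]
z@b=[[-0.28]]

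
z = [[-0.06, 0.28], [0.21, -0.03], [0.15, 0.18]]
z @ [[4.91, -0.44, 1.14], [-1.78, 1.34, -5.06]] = [[-0.79, 0.40, -1.49], [1.08, -0.13, 0.39], [0.42, 0.18, -0.74]]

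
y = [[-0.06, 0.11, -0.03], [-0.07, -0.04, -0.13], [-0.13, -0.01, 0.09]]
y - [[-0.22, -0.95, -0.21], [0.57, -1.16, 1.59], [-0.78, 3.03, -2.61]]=[[0.16, 1.06, 0.18], [-0.64, 1.12, -1.72], [0.65, -3.04, 2.70]]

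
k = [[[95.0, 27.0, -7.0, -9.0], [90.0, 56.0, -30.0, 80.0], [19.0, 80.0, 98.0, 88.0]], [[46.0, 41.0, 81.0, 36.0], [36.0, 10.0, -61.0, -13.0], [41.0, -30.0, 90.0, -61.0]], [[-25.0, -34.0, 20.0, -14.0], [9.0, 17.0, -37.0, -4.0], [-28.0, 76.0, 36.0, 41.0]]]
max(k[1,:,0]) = 46.0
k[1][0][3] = 36.0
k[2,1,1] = 17.0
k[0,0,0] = 95.0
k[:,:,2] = [[-7.0, -30.0, 98.0], [81.0, -61.0, 90.0], [20.0, -37.0, 36.0]]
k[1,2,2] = 90.0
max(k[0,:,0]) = 95.0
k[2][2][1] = 76.0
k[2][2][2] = 36.0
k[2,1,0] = 9.0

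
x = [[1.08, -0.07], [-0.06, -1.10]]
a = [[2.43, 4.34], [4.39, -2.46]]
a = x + [[1.35, 4.41], [4.45, -1.36]]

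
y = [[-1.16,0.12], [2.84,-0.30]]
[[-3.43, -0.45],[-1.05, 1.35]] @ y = [[2.7, -0.28], [5.05, -0.53]]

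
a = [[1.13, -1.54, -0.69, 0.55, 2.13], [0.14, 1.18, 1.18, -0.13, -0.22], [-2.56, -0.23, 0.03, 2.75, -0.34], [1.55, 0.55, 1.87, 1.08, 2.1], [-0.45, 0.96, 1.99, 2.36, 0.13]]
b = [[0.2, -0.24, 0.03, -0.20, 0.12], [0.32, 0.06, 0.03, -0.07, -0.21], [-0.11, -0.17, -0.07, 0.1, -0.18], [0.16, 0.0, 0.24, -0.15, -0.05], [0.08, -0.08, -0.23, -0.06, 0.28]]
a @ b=[[0.07,-0.42,-0.32,-0.40,1.15], [0.24,-0.15,-0.02,0.04,-0.50], [-0.18,0.62,0.65,0.14,-0.50], [0.62,-0.82,-0.29,-0.45,0.27], [0.39,-0.18,0.41,-0.14,-0.7]]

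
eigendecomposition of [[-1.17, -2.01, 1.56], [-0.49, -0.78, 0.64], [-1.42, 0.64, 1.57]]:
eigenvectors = [[0.46, 0.75, -0.87], [0.19, 0.07, -0.35], [0.87, 0.66, -0.34]]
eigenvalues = [0.97, 0.02, -1.37]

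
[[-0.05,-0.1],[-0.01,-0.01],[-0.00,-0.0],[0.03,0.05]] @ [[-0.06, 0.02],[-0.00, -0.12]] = [[0.0, 0.01], [0.00, 0.00], [0.0, 0.0], [-0.00, -0.01]]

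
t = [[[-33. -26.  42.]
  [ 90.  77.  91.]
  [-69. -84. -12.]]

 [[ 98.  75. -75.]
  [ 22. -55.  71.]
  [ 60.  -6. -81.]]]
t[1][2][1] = -6.0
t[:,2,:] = [[-69.0, -84.0, -12.0], [60.0, -6.0, -81.0]]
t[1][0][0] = 98.0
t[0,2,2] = -12.0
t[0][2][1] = -84.0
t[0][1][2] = 91.0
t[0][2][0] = -69.0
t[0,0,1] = -26.0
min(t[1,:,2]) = -81.0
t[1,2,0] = 60.0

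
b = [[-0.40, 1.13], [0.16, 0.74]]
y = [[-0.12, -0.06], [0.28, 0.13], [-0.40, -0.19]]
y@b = [[0.04,-0.18], [-0.09,0.41], [0.13,-0.59]]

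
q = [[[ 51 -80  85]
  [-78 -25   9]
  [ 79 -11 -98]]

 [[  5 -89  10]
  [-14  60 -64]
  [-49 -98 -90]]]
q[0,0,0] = 51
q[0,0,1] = -80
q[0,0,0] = 51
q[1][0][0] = 5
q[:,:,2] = [[85, 9, -98], [10, -64, -90]]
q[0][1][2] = 9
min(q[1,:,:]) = -98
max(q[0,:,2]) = 85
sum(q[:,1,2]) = -55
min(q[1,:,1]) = -98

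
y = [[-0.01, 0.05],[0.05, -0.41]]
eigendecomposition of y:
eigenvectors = [[0.99, -0.12], [0.12, 0.99]]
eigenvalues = [-0.0, -0.42]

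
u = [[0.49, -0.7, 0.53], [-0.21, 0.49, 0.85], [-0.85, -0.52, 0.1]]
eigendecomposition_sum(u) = [[(0.47+0j), (-0.47+0j), (-0.17+0j)], [-0.47+0.00j, (0.47+0j), (0.17+0j)], [(-0.17+0j), (0.17+0j), (0.06+0j)]] + [[(0.01+0.27j),-0.11+0.24j,(0.35+0.07j)], [(0.13+0.23j),0.01+0.26j,0.34-0.10j], [-0.34+0.10j,-0.34-0.07j,0.02+0.47j]] + [[(0.01-0.27j), -0.11-0.24j, 0.35-0.07j], [0.13-0.23j, (0.01-0.26j), (0.34+0.1j)], [(-0.34-0.1j), (-0.34+0.07j), (0.02-0.47j)]]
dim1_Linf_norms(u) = [0.7, 0.85, 0.85]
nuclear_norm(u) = 3.01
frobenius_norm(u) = 1.74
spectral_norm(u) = 1.01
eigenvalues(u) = [(1+0j), (0.04+1j), (0.04-1j)]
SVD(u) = [[0.59, -0.79, 0.17], [0.67, 0.37, -0.65], [0.45, 0.49, 0.74]] @ diag([1.0082562858835205, 1.004264931076669, 0.9977330355290155]) @ [[-0.23,  -0.32,  0.92], [-0.88,  0.47,  -0.06], [-0.42,  -0.82,  -0.39]]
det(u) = 1.01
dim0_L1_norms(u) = [1.55, 1.71, 1.48]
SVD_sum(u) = [[-0.14, -0.19, 0.55], [-0.15, -0.21, 0.62], [-0.1, -0.14, 0.42]] + [[0.7, -0.37, 0.04],[-0.32, 0.17, -0.02],[-0.44, 0.23, -0.03]] + [[-0.07, -0.14, -0.06],[0.27, 0.53, 0.25],[-0.31, -0.61, -0.29]]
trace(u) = 1.08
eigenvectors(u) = [[(0.68+0j),0.12-0.50j,0.12+0.50j], [-0.69+0.00j,-0.12-0.50j,-0.12+0.50j], [(-0.25+0j),(0.68+0j),0.68-0.00j]]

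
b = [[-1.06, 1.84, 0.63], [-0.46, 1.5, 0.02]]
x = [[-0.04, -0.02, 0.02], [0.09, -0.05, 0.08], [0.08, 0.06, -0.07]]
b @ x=[[0.26, -0.03, 0.08], [0.15, -0.06, 0.11]]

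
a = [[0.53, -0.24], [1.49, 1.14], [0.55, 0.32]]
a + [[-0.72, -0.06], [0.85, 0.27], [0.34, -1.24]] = [[-0.19,-0.30],[2.34,1.41],[0.89,-0.92]]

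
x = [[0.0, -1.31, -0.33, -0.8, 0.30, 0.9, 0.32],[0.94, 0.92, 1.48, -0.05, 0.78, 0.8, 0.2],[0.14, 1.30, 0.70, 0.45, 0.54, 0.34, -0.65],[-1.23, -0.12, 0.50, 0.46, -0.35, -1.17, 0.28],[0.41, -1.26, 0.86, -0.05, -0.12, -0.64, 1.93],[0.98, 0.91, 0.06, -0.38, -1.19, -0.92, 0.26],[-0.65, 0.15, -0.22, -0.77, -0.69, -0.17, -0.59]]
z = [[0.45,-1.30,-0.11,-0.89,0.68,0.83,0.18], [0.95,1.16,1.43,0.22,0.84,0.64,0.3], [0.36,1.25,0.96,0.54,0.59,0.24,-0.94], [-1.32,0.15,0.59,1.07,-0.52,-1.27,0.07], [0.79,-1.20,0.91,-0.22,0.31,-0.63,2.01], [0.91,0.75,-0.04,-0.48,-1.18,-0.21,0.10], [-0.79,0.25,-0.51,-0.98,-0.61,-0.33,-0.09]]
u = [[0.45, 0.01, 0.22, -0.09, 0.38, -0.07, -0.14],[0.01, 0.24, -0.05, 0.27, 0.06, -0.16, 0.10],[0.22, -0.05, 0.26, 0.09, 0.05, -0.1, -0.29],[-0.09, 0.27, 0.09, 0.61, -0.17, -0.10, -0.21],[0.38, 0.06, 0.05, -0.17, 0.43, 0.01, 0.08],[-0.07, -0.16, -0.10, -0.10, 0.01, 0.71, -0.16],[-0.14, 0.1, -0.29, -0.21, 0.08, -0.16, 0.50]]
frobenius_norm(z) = 5.63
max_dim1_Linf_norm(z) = 2.01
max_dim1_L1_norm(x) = 5.27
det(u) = 0.00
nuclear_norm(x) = 11.35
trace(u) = 3.20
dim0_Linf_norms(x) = [1.23, 1.31, 1.48, 0.8, 1.19, 1.17, 1.93]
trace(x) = 0.45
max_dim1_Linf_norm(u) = 0.71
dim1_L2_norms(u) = [0.65, 0.42, 0.47, 0.74, 0.61, 0.76, 0.66]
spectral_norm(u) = 0.97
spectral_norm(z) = 3.23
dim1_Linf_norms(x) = [1.31, 1.48, 1.3, 1.23, 1.93, 1.19, 0.77]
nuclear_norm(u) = 3.24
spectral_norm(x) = 3.14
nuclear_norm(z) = 12.60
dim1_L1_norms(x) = [3.96, 5.17, 4.12, 4.11, 5.27, 4.7, 3.24]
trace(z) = 3.65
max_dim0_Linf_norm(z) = 2.01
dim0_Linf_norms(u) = [0.45, 0.27, 0.29, 0.61, 0.43, 0.71, 0.5]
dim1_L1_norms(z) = [4.44, 5.54, 4.88, 4.99, 6.07, 3.67, 3.56]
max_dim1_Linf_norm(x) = 1.93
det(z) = -6.96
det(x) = -0.00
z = x + u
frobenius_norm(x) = 5.32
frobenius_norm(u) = 1.66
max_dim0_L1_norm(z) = 6.06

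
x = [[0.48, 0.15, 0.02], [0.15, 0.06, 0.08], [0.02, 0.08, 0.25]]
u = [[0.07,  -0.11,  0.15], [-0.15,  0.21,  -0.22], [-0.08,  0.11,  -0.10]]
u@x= [[0.02, 0.02, 0.03],  [-0.04, -0.03, -0.04],  [-0.02, -0.01, -0.02]]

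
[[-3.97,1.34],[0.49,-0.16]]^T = [[-3.97, 0.49], [1.34, -0.16]]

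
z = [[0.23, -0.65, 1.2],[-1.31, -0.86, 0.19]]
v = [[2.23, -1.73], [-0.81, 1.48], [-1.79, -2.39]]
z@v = [[-1.11, -4.23], [-2.56, 0.54]]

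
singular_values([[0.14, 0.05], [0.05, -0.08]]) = [0.15, 0.09]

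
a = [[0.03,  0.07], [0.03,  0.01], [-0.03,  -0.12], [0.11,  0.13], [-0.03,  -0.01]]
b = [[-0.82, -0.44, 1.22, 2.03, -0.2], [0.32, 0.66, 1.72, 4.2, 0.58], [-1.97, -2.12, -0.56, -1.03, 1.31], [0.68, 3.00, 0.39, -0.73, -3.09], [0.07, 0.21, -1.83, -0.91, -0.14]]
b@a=[[0.15, 0.06], [0.42, 0.36], [-0.26, -0.24], [0.11, -0.03], [-0.03, 0.11]]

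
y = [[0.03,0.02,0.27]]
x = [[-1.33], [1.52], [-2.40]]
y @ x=[[-0.66]]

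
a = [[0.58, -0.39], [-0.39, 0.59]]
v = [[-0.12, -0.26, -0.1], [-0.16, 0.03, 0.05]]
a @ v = [[-0.01, -0.16, -0.08], [-0.05, 0.12, 0.07]]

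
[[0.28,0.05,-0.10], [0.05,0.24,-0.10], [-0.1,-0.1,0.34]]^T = [[0.28, 0.05, -0.1], [0.05, 0.24, -0.10], [-0.10, -0.1, 0.34]]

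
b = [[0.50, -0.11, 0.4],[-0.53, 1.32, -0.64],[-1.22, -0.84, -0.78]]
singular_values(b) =[1.78, 1.58, 0.0]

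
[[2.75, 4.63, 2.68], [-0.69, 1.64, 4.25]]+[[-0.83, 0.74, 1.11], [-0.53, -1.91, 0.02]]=[[1.92, 5.37, 3.79], [-1.22, -0.27, 4.27]]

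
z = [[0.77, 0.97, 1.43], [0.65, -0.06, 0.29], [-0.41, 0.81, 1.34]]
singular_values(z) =[2.37, 1.02, 0.2]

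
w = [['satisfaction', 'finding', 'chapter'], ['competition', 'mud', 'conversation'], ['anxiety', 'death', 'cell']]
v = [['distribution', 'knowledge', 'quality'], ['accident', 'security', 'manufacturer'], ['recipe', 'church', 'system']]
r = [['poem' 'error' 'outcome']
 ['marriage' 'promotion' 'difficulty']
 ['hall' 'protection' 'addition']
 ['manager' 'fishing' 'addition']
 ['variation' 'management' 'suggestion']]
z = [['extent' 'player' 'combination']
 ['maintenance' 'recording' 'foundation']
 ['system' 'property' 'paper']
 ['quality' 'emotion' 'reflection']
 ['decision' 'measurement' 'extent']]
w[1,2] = 'conversation'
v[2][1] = 'church'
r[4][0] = 'variation'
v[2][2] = 'system'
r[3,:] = ['manager', 'fishing', 'addition']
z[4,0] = 'decision'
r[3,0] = 'manager'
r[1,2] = 'difficulty'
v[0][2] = 'quality'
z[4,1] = 'measurement'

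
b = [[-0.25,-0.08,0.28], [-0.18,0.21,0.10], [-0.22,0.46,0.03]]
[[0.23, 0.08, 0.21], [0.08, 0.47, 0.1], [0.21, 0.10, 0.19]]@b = [[-0.12, 0.1, 0.08], [-0.13, 0.14, 0.07], [-0.11, 0.09, 0.07]]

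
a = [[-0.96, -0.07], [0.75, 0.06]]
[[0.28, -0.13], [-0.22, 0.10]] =a @ [[-0.28, 0.16], [-0.16, -0.28]]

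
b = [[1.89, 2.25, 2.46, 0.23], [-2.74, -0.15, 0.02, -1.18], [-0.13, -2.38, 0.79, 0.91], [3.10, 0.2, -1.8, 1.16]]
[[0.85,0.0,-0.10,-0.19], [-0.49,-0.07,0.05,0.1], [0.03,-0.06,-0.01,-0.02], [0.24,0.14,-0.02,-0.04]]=b @ [[0.1, 0.03, -0.01, -0.02],[0.10, 0.01, -0.01, -0.02],[0.16, -0.03, -0.02, -0.04],[0.17, -0.01, -0.02, -0.04]]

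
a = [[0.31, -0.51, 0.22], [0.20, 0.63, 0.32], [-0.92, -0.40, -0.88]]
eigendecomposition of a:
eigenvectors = [[(0.5+0.09j),0.50-0.09j,-0.78+0.00j], [(0.19+0j),(0.19-0j),0.52+0.00j], [-0.84+0.00j,-0.84-0.00j,0.36+0.00j]]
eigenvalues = [(-0.24+0.1j), (-0.24-0.1j), (0.55+0j)]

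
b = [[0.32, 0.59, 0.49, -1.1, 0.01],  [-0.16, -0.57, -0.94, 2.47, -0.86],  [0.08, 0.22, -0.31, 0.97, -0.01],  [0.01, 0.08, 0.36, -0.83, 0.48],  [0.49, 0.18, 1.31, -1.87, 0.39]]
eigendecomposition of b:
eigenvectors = [[0.59+0.00j, 0.59-0.00j, (0.58+0j), (-0.72+0j), 0.75+0.00j], [-0.42+0.28j, -0.42-0.28j, (-0.79+0j), (0.25+0j), -0.27+0.00j], [(-0.18+0.09j), -0.18-0.09j, (-0.04+0j), (0.6+0j), -0.56+0.00j], [-0.03-0.18j, (-0.03+0.18j), (0.15+0j), (0.26+0j), -0.21+0.00j], [(0.4-0.4j), (0.4+0.4j), (0.16+0j), 0.03+0.00j, (0.06+0j)]]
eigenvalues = [(-0.18+0.68j), (-0.18-0.68j), (-0.8+0j), (0.1+0j), (0.06+0j)]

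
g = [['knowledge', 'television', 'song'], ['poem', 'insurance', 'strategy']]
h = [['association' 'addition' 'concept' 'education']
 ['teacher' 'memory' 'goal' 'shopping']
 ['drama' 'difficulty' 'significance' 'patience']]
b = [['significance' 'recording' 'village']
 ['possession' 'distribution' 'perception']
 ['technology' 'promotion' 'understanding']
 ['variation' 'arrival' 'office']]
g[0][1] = 'television'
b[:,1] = ['recording', 'distribution', 'promotion', 'arrival']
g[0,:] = ['knowledge', 'television', 'song']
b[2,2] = 'understanding'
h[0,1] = 'addition'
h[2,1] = 'difficulty'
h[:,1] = ['addition', 'memory', 'difficulty']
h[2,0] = 'drama'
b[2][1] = 'promotion'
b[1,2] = 'perception'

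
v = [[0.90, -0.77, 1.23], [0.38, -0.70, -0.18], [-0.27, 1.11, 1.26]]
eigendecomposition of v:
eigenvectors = [[-0.82,  -0.93,  0.96], [-0.51,  -0.34,  0.19], [0.27,  0.15,  0.22]]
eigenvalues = [0.01, 0.42, 1.03]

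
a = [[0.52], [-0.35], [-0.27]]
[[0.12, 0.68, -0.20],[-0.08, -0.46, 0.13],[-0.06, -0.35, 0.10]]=a@[[0.23, 1.31, -0.38]]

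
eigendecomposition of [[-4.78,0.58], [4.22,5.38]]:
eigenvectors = [[-0.93,-0.06],  [0.38,-1.00]]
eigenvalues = [-5.02, 5.62]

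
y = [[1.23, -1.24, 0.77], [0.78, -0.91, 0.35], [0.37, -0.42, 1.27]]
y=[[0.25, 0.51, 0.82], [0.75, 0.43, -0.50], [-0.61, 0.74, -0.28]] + [[0.98, -1.75, -0.05], [0.03, -1.34, 0.85], [0.98, -1.16, 1.55]]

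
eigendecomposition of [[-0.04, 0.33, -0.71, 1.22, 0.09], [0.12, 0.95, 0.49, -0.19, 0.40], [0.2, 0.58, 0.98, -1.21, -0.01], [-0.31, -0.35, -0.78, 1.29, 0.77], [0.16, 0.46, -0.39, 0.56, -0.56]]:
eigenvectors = [[0.48, 0.63, -0.39, -0.96, 0.68],[-0.21, 0.57, 0.19, 0.18, -0.28],[-0.59, -0.08, 0.23, 0.02, 0.54],[0.58, 0.38, 0.36, -0.05, 0.41],[0.19, 0.36, -0.79, -0.19, -0.0]]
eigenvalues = [2.21, 1.14, -0.73, -0.0, 0.0]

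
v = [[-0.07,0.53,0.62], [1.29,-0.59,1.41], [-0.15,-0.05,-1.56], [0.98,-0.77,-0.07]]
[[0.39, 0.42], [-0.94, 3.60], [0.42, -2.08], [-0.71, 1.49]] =v @ [[0.14, 1.22],  [1.13, -0.49],  [-0.32, 1.23]]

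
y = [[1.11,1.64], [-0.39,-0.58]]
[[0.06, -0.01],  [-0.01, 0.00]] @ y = [[0.07, 0.10], [-0.01, -0.02]]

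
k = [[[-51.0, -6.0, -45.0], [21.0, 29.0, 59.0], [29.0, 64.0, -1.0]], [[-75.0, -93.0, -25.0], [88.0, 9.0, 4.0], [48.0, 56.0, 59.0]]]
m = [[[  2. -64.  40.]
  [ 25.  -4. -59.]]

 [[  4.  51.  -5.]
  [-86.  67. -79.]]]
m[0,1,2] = -59.0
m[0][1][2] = -59.0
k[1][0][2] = -25.0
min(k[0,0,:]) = -51.0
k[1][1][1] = 9.0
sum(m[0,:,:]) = -60.0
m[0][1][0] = 25.0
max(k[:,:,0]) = 88.0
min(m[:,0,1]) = -64.0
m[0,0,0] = 2.0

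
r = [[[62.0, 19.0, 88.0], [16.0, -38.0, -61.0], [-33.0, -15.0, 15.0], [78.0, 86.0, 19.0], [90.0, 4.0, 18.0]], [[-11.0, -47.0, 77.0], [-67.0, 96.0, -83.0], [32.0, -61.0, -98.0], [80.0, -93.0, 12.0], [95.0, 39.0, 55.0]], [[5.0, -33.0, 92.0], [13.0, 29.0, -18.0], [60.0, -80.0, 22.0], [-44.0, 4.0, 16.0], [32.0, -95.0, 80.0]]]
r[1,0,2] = 77.0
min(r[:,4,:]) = -95.0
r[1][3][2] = 12.0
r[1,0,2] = 77.0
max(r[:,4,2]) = 80.0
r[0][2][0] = -33.0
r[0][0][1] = 19.0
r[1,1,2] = -83.0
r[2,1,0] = 13.0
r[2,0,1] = -33.0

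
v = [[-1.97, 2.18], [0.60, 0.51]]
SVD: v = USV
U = [[-1.00, 0.01], [0.01, 1.00]]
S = [2.94, 0.79]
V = [[0.67, -0.74], [0.74, 0.67]]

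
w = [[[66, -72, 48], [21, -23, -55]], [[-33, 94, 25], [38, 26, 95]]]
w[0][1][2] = -55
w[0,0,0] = 66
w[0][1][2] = -55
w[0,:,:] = [[66, -72, 48], [21, -23, -55]]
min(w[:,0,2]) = 25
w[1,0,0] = -33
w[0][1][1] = -23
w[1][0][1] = 94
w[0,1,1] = -23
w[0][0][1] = -72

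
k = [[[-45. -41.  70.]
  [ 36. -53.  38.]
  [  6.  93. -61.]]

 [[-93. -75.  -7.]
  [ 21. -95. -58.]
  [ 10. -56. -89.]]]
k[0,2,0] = 6.0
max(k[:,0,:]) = 70.0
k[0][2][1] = 93.0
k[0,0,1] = -41.0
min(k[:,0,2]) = -7.0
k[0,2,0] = 6.0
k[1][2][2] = -89.0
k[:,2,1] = [93.0, -56.0]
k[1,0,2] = -7.0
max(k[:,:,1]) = 93.0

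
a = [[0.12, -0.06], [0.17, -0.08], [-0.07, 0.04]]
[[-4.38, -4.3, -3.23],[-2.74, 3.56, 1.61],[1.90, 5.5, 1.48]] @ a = [[-1.03, 0.48],[0.16, -0.06],[1.06, -0.49]]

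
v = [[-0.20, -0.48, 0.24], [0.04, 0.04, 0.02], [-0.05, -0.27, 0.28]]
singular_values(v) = [0.68, 0.14, 0.0]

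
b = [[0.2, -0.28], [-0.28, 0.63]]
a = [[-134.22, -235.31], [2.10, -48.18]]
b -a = [[134.42, 235.03],[-2.38, 48.81]]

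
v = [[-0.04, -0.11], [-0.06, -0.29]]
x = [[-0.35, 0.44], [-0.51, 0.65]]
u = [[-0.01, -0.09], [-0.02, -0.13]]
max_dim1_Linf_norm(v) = 0.29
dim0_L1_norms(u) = [0.03, 0.22]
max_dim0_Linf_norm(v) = 0.29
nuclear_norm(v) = 0.33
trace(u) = -0.14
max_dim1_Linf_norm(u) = 0.13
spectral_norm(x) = 1.00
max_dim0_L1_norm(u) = 0.22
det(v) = 0.00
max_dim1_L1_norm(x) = 1.16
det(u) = -0.00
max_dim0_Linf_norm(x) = 0.65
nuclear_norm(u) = 0.16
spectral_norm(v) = 0.32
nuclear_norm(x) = 1.00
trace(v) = -0.33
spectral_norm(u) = 0.16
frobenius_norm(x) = 1.00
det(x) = -0.00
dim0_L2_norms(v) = [0.07, 0.31]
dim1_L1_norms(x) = [0.79, 1.16]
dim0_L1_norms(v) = [0.1, 0.4]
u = x @ v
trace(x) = 0.30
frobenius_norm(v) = 0.32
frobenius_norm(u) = 0.16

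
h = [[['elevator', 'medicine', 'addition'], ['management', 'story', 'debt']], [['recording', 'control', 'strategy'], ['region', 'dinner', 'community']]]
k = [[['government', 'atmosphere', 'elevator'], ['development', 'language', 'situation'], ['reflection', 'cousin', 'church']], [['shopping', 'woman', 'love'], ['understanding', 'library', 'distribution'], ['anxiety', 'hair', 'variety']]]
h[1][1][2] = 'community'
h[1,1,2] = 'community'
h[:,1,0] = ['management', 'region']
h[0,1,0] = 'management'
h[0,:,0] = ['elevator', 'management']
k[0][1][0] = 'development'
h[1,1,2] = 'community'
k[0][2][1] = 'cousin'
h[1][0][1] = 'control'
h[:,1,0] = ['management', 'region']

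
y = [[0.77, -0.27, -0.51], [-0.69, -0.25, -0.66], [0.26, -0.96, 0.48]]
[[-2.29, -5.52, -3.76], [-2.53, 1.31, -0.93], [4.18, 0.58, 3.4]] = y @ [[-0.37, -5.03, -2.44], [-1.97, -0.28, -1.87], [4.97, 3.38, 4.67]]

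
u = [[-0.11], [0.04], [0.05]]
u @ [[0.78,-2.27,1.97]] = [[-0.09, 0.25, -0.22], [0.03, -0.09, 0.08], [0.04, -0.11, 0.10]]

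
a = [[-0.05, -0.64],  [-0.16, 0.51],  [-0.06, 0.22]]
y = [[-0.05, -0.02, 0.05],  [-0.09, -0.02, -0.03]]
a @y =[[0.06,0.01,0.02], [-0.04,-0.01,-0.02], [-0.02,-0.00,-0.01]]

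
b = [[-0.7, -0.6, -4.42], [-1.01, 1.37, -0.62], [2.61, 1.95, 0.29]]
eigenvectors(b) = [[0.75+0.00j, (0.75-0j), (-0.52+0j)], [(0.17+0.12j), (0.17-0.12j), (0.84+0j)], [(-0.07-0.62j), -0.07+0.62j, (0.18+0j)]]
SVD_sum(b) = [[-1.56, -0.98, -3.99],[-0.22, -0.14, -0.56],[0.58, 0.36, 1.47]] + [[0.69, 0.59, -0.41],[0.26, 0.22, -0.16],[1.96, 1.68, -1.18]] + [[0.18, -0.22, -0.02], [-1.05, 1.29, 0.1], [0.08, -0.09, -0.01]]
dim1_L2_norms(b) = [4.52, 1.81, 3.27]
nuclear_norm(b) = 9.44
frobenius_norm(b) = 5.86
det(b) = 24.18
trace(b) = 0.96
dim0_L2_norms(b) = [2.88, 2.46, 4.47]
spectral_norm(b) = 4.73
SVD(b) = [[-0.93,0.33,-0.16], [-0.13,0.12,0.98], [0.34,0.94,-0.07]] @ diag([4.726114018563116, 3.0295626148586985, 1.6888151604576884]) @ [[0.36,0.22,0.91], [0.69,0.59,-0.41], [-0.63,0.77,0.06]]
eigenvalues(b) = [(-0.45+3.58j), (-0.45-3.58j), (1.86+0j)]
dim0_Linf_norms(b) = [2.61, 1.95, 4.42]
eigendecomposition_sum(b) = [[(-0.45+1.57j), 0.19+0.98j, -2.12-0.09j], [-0.34+0.28j, (-0.11+0.25j), -0.46-0.35j], [1.34+0.24j, 0.80-0.24j, 0.11+1.77j]] + [[(-0.45-1.57j), (0.19-0.98j), (-2.12+0.09j)], [(-0.34-0.28j), -0.11-0.25j, (-0.46+0.35j)], [1.34-0.24j, 0.80+0.24j, 0.11-1.77j]] + [[(0.2-0j), (-0.98+0j), (-0.18+0j)], [-0.33+0.00j, (1.59-0j), 0.29-0.00j], [-0.07+0.00j, (0.35-0j), (0.06-0j)]]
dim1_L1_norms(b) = [5.72, 3.0, 4.85]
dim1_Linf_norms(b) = [4.42, 1.37, 2.61]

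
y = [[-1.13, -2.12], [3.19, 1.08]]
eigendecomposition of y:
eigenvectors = [[0.27-0.57j, (0.27+0.57j)], [-0.78+0.00j, -0.78-0.00j]]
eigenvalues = [(-0.02+2.35j), (-0.02-2.35j)]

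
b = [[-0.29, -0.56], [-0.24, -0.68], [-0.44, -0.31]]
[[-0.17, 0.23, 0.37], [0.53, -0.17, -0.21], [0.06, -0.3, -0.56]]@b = [[-0.17, -0.18], [-0.02, -0.12], [0.30, 0.34]]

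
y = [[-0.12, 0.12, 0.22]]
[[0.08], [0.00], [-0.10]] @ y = [[-0.01, 0.01, 0.02], [0.00, 0.0, 0.0], [0.01, -0.01, -0.02]]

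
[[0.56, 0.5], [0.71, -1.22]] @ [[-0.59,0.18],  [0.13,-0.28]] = [[-0.27,-0.04], [-0.58,0.47]]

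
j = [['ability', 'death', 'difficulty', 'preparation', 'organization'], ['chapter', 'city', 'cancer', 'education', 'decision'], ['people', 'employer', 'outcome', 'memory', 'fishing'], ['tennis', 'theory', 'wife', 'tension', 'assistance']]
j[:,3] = ['preparation', 'education', 'memory', 'tension']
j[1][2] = 'cancer'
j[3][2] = 'wife'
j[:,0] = ['ability', 'chapter', 'people', 'tennis']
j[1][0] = 'chapter'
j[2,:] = ['people', 'employer', 'outcome', 'memory', 'fishing']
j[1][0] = 'chapter'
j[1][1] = 'city'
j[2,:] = ['people', 'employer', 'outcome', 'memory', 'fishing']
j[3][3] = 'tension'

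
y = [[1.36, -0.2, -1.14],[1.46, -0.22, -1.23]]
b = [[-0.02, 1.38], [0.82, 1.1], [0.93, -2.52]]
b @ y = [[1.99, -0.3, -1.67], [2.72, -0.41, -2.29], [-2.41, 0.37, 2.04]]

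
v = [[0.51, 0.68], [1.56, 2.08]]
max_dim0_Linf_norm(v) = 2.08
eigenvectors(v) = [[-0.8, -0.31], [0.60, -0.95]]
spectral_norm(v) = 2.74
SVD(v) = [[-0.31, -0.95], [-0.95, 0.31]] @ diag([2.735415873317986, 3.8719100093448527e-16]) @ [[-0.60,-0.80], [0.80,-0.6]]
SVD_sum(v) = [[0.51, 0.68], [1.56, 2.08]] + [[-0.00,0.0], [0.00,-0.00]]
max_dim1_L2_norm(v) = 2.6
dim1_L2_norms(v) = [0.85, 2.6]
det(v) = -0.00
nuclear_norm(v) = 2.74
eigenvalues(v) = [0.0, 2.59]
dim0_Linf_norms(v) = [1.56, 2.08]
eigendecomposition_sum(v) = [[0.0, -0.0], [-0.0, 0.0]] + [[0.51, 0.68], [1.56, 2.08]]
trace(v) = 2.59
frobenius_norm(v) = 2.74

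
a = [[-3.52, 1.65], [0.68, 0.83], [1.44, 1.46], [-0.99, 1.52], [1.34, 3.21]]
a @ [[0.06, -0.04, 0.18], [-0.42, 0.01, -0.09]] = [[-0.9, 0.16, -0.78], [-0.31, -0.02, 0.05], [-0.53, -0.04, 0.13], [-0.70, 0.05, -0.32], [-1.27, -0.02, -0.05]]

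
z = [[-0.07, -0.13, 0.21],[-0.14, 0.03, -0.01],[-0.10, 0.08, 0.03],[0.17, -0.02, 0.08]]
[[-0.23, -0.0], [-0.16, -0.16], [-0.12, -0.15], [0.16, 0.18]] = z @ [[1.23, 1.02],  [0.28, -0.61],  [-0.53, -0.04]]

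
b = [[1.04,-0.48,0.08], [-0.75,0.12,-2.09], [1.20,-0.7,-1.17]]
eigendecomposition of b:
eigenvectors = [[-0.54, 0.42, 0.11], [0.75, 0.9, 0.75], [-0.40, -0.10, 0.65]]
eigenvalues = [1.77, 0.0, -1.78]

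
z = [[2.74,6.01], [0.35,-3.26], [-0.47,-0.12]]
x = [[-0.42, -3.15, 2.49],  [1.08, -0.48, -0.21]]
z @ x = [[5.34, -11.52, 5.56], [-3.67, 0.46, 1.56], [0.07, 1.54, -1.15]]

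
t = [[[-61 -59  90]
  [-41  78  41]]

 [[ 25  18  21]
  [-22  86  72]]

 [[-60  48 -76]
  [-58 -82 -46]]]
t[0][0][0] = -61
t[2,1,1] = -82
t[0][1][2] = 41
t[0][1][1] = 78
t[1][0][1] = 18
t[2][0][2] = -76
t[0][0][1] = -59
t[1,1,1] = 86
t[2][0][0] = -60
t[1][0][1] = 18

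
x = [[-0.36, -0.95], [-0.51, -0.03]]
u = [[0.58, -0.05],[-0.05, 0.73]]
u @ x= [[-0.18,-0.55],[-0.35,0.03]]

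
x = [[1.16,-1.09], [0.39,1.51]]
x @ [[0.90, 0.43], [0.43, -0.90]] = [[0.58, 1.48],[1.00, -1.19]]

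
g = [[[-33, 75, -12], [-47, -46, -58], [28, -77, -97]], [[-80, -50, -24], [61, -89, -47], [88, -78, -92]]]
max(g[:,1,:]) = 61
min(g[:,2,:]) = -97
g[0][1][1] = -46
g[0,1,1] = -46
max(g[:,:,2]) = -12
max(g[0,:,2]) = -12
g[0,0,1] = 75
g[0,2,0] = 28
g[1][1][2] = -47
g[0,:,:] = [[-33, 75, -12], [-47, -46, -58], [28, -77, -97]]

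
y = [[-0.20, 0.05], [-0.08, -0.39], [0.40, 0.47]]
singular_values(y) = [0.72, 0.26]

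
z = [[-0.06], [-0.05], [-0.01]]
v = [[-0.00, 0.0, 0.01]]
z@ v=[[0.0,0.00,-0.0], [0.0,0.0,-0.00], [0.00,0.0,-0.0]]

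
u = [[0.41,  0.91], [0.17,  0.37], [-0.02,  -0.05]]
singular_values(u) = [1.08, 0.0]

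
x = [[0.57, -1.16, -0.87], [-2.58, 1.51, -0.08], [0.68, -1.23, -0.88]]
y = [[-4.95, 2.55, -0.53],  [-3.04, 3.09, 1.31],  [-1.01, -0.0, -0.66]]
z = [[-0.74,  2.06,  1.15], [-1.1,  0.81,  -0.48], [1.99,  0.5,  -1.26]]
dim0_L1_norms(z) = [3.83, 3.37, 2.89]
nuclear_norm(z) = 6.09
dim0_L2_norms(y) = [5.9, 4.01, 1.56]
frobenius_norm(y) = 7.30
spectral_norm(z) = 2.94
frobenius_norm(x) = 3.76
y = z @ x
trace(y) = -2.52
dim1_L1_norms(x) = [2.6, 4.17, 2.79]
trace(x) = 1.20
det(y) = -0.05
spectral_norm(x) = 3.49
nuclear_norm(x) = 4.89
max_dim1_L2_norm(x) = 2.99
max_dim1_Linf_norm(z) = 2.06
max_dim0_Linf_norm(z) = 2.06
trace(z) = -1.19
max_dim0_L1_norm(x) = 3.9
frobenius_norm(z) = 3.74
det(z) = -6.73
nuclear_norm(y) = 8.99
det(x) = 0.02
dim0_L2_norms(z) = [2.39, 2.27, 1.77]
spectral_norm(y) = 7.03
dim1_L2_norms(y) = [5.59, 4.53, 1.21]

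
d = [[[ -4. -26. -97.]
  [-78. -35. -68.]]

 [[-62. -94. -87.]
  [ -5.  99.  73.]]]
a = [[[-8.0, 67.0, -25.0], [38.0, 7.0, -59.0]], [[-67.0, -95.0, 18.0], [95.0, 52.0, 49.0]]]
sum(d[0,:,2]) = -165.0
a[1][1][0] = 95.0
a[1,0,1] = -95.0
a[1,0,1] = -95.0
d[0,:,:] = [[-4.0, -26.0, -97.0], [-78.0, -35.0, -68.0]]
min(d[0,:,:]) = -97.0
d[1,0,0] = -62.0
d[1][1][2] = 73.0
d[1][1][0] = -5.0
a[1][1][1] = 52.0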